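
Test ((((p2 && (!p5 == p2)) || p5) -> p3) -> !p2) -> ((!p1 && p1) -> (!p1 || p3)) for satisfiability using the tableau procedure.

Initial set: {T (((((p2 && (!p5 == p2)) || p5) -> p3) -> !p2) -> ((!p1 && p1) -> (!p1 || p3)))}.
T (((((p2 && (!p5 == p2)) || p5) -> p3) -> !p2) -> ((!p1 && p1) -> (!p1 || p3))): β-rule — branch into F ((((p2 && (!p5 == p2)) || p5) -> p3) -> !p2)  //  T ((!p1 && p1) -> (!p1 || p3)).
  branch 1 (add F ((((p2 && (!p5 == p2)) || p5) -> p3) -> !p2)):
    F ((((p2 && (!p5 == p2)) || p5) -> p3) -> !p2): α-rule — add T (((p2 && (!p5 == p2)) || p5) -> p3), F !p2.
    T (((p2 && (!p5 == p2)) || p5) -> p3): β-rule — branch into F ((p2 && (!p5 == p2)) || p5)  //  T p3.
      branch 1.1 (add F ((p2 && (!p5 == p2)) || p5)):
        F ((p2 && (!p5 == p2)) || p5): α-rule — add F (p2 && (!p5 == p2)), F p5.
        F (p2 && (!p5 == p2)): β-rule — branch into F p2  //  F (!p5 == p2).
          branch 1.1.1 (add F p2):
            × closes — contains both p2 and !p2.
          branch 1.1.2 (add F (!p5 == p2)):
            F (!p5 == p2): β-rule — branch into T !p5, F p2  //  F !p5, T p2.
              branch 1.1.2.1 (add T !p5, F p2):
                × closes — contains both p2 and !p2.
              branch 1.1.2.2 (add F !p5, T p2):
                × closes — contains both p5 and !p5.
      branch 1.2 (add T p3):
        ○ open, literals {p2=true, p3=true}.
  branch 2 (add T ((!p1 && p1) -> (!p1 || p3))):
    T ((!p1 && p1) -> (!p1 || p3)): β-rule — branch into F (!p1 && p1)  //  T (!p1 || p3).
      branch 2.1 (add F (!p1 && p1)):
        F (!p1 && p1): β-rule — branch into F !p1  //  F p1.
          branch 2.1.1 (add F !p1):
            ○ open, literals {p1=true}.
          branch 2.1.2 (add F p1):
            ○ open, literals {p1=false}.
      branch 2.2 (add T (!p1 || p3)):
        T (!p1 || p3): β-rule — branch into T !p1  //  T p3.
          branch 2.2.1 (add T !p1):
            ○ open, literals {p1=false}.
          branch 2.2.2 (add T p3):
            ○ open, literals {p3=true}.
3 branches closed, 5 open.
An open branch gives a satisfying assignment: p2=true, p3=true.

Satisfiable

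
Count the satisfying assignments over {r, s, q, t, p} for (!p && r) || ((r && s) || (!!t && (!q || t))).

22

Initial set: {T ((!p && r) || ((r && s) || (!!t && (!q || t))))}.
T ((!p && r) || ((r && s) || (!!t && (!q || t)))): β-rule — branch into T (!p && r)  //  T ((r && s) || (!!t && (!q || t))).
  branch 1 (add T (!p && r)):
    T (!p && r): α-rule — add T !p, T r.
    ○ open, literals {p=F, r=T}.
  branch 2 (add T ((r && s) || (!!t && (!q || t)))):
    T ((r && s) || (!!t && (!q || t))): β-rule — branch into T (r && s)  //  T (!!t && (!q || t)).
      branch 2.1 (add T (r && s)):
        T (r && s): α-rule — add T r, T s.
        ○ open, literals {r=T, s=T}.
      branch 2.2 (add T (!!t && (!q || t))):
        T (!!t && (!q || t)): α-rule — add T !!t, T (!q || t).
        T !!t: drop double negation, giving T t.
        T (!q || t): β-rule — branch into T !q  //  T t.
          branch 2.2.1 (add T !q):
            ○ open, literals {q=F, t=T}.
          branch 2.2.2 (add T t):
            ○ open, literals {t=T}.
0 branches closed, 4 open.
Each open branch fixes some atoms; the unmentioned ones are free. Counting distinct full assignments: branch {p=F, r=T} (s, q, t) contributes 8 new; branch {r=T, s=T} (q, t, p) contributes 4 new; branch {q=F, t=T} (r, s, p) contributes 5 new; branch {t=T} (r, s, q, p) contributes 5 new. Total: 22.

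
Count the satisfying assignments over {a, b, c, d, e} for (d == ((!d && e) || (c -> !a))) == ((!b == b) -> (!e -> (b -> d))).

Initial set: {((d == ((!d && e) || (c -> !a))) == ((!b == b) -> (!e -> (b -> d))))}.
((d == ((!d && e) || (c -> !a))) == ((!b == b) -> (!e -> (b -> d)))): β-rule — branch into (d == ((!d && e) || (c -> !a))), ((!b == b) -> (!e -> (b -> d)))  //  !(d == ((!d && e) || (c -> !a))), !((!b == b) -> (!e -> (b -> d))).
  branch 1 (add (d == ((!d && e) || (c -> !a))), ((!b == b) -> (!e -> (b -> d)))):
    (d == ((!d && e) || (c -> !a))): β-rule — branch into d, ((!d && e) || (c -> !a))  //  !d, !((!d && e) || (c -> !a)).
      branch 1.1 (add d, ((!d && e) || (c -> !a))):
        ((!b == b) -> (!e -> (b -> d))): β-rule — branch into !(!b == b)  //  (!e -> (b -> d)).
          branch 1.1.1 (add !(!b == b)):
            ((!d && e) || (c -> !a)): β-rule — branch into (!d && e)  //  (c -> !a).
              branch 1.1.1.1 (add (!d && e)):
                (!d && e): α-rule — add !d, e.
                × closes — contains both d and !d.
              branch 1.1.1.2 (add (c -> !a)):
                !(!b == b): β-rule — branch into !b, !b  //  !!b, b.
                  branch 1.1.1.2.1 (add !b, !b):
                    (c -> !a): β-rule — branch into !c  //  !a.
                      branch 1.1.1.2.1.1 (add !c):
                        ○ open, literals {b=F, c=F, d=T}.
                      branch 1.1.1.2.1.2 (add !a):
                        ○ open, literals {a=F, b=F, d=T}.
                  branch 1.1.1.2.2 (add !!b, b):
                    (c -> !a): β-rule — branch into !c  //  !a.
                      branch 1.1.1.2.2.1 (add !c):
                        ○ open, literals {b=T, c=F, d=T}.
                      branch 1.1.1.2.2.2 (add !a):
                        ○ open, literals {a=F, b=T, d=T}.
          branch 1.1.2 (add (!e -> (b -> d))):
            ((!d && e) || (c -> !a)): β-rule — branch into (!d && e)  //  (c -> !a).
              branch 1.1.2.1 (add (!d && e)):
                (!d && e): α-rule — add !d, e.
                × closes — contains both d and !d.
              branch 1.1.2.2 (add (c -> !a)):
                (!e -> (b -> d)): β-rule — branch into !!e  //  (b -> d).
                  branch 1.1.2.2.1 (add !!e):
                    (c -> !a): β-rule — branch into !c  //  !a.
                      branch 1.1.2.2.1.1 (add !c):
                        ○ open, literals {c=F, d=T, e=T}.
                      branch 1.1.2.2.1.2 (add !a):
                        ○ open, literals {a=F, d=T, e=T}.
                  branch 1.1.2.2.2 (add (b -> d)):
                    (c -> !a): β-rule — branch into !c  //  !a.
                      branch 1.1.2.2.2.1 (add !c):
                        (b -> d): β-rule — branch into !b  //  d.
                          branch 1.1.2.2.2.1.1 (add !b):
                            ○ open, literals {b=F, c=F, d=T}.
                          branch 1.1.2.2.2.1.2 (add d):
                            ○ open, literals {c=F, d=T}.
                      branch 1.1.2.2.2.2 (add !a):
                        (b -> d): β-rule — branch into !b  //  d.
                          branch 1.1.2.2.2.2.1 (add !b):
                            ○ open, literals {a=F, b=F, d=T}.
                          branch 1.1.2.2.2.2.2 (add d):
                            ○ open, literals {a=F, d=T}.
      branch 1.2 (add !d, !((!d && e) || (c -> !a))):
        !((!d && e) || (c -> !a)): α-rule — add !(!d && e), !(c -> !a).
        !(c -> !a): α-rule — add c, !!a.
        ((!b == b) -> (!e -> (b -> d))): β-rule — branch into !(!b == b)  //  (!e -> (b -> d)).
          branch 1.2.1 (add !(!b == b)):
            !(!d && e): β-rule — branch into !!d  //  !e.
              branch 1.2.1.1 (add !!d):
                × closes — contains both d and !d.
              branch 1.2.1.2 (add !e):
                !(!b == b): β-rule — branch into !b, !b  //  !!b, b.
                  branch 1.2.1.2.1 (add !b, !b):
                    ○ open, literals {a=T, b=F, c=T, d=F, e=F}.
                  branch 1.2.1.2.2 (add !!b, b):
                    ○ open, literals {a=T, b=T, c=T, d=F, e=F}.
          branch 1.2.2 (add (!e -> (b -> d))):
            !(!d && e): β-rule — branch into !!d  //  !e.
              branch 1.2.2.1 (add !!d):
                × closes — contains both d and !d.
              branch 1.2.2.2 (add !e):
                (!e -> (b -> d)): β-rule — branch into !!e  //  (b -> d).
                  branch 1.2.2.2.1 (add !!e):
                    × closes — contains both e and !e.
                  branch 1.2.2.2.2 (add (b -> d)):
                    (b -> d): β-rule — branch into !b  //  d.
                      branch 1.2.2.2.2.1 (add !b):
                        ○ open, literals {a=T, b=F, c=T, d=F, e=F}.
                      branch 1.2.2.2.2.2 (add d):
                        × closes — contains both d and !d.
  branch 2 (add !(d == ((!d && e) || (c -> !a))), !((!b == b) -> (!e -> (b -> d)))):
    !((!b == b) -> (!e -> (b -> d))): α-rule — add (!b == b), !(!e -> (b -> d)).
    !(!e -> (b -> d)): α-rule — add !e, !(b -> d).
    !(b -> d): α-rule — add b, !d.
    !(d == ((!d && e) || (c -> !a))): β-rule — branch into d, !((!d && e) || (c -> !a))  //  !d, ((!d && e) || (c -> !a)).
      branch 2.1 (add d, !((!d && e) || (c -> !a))):
        × closes — contains both d and !d.
      branch 2.2 (add !d, ((!d && e) || (c -> !a))):
        (!b == b): β-rule — branch into !b, b  //  !!b, !b.
          branch 2.2.1 (add !b, b):
            × closes — contains both b and !b.
          branch 2.2.2 (add !!b, !b):
            × closes — contains both b and !b.
9 branches closed, 13 open.
Each open branch fixes some atoms; the unmentioned ones are free. Counting distinct full assignments: branch {b=F, c=F, d=T} (a, e) contributes 4 new; branch {a=F, b=F, d=T} (c, e) contributes 2 new; branch {b=T, c=F, d=T} (a, e) contributes 4 new; branch {a=F, b=T, d=T} (c, e) contributes 2 new; branch {c=F, d=T, e=T} (a, b) contributes 0 new; branch {a=F, d=T, e=T} (b, c) contributes 0 new; branch {b=F, c=F, d=T} (a, e) contributes 0 new; branch {c=F, d=T} (a, b, e) contributes 0 new; branch {a=F, b=F, d=T} (c, e) contributes 0 new; branch {a=F, d=T} (b, c, e) contributes 0 new; branch {a=T, b=F, c=T, d=F, e=F} (none free) contributes 1 new; branch {a=T, b=T, c=T, d=F, e=F} (none free) contributes 1 new; branch {a=T, b=F, c=T, d=F, e=F} (none free) contributes 0 new. Total: 14.

14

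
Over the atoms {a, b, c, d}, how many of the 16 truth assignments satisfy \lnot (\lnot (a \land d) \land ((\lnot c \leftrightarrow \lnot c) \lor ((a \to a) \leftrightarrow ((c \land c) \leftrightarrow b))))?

4

Initial set: {\lnot (\lnot (a \land d) \land ((\lnot c \leftrightarrow \lnot c) \lor ((a \to a) \leftrightarrow ((c \land c) \leftrightarrow b))))}.
\lnot (\lnot (a \land d) \land ((\lnot c \leftrightarrow \lnot c) \lor ((a \to a) \leftrightarrow ((c \land c) \leftrightarrow b)))): β-rule — branch into \lnot \lnot (a \land d)  //  \lnot ((\lnot c \leftrightarrow \lnot c) \lor ((a \to a) \leftrightarrow ((c \land c) \leftrightarrow b))).
  branch 1 (add \lnot \lnot (a \land d)):
    \lnot \lnot (a \land d): α-rule — add a, d.
    ○ open, literals {a=T, d=T}.
  branch 2 (add \lnot ((\lnot c \leftrightarrow \lnot c) \lor ((a \to a) \leftrightarrow ((c \land c) \leftrightarrow b)))):
    \lnot ((\lnot c \leftrightarrow \lnot c) \lor ((a \to a) \leftrightarrow ((c \land c) \leftrightarrow b))): α-rule — add \lnot (\lnot c \leftrightarrow \lnot c), \lnot ((a \to a) \leftrightarrow ((c \land c) \leftrightarrow b)).
    \lnot (\lnot c \leftrightarrow \lnot c): β-rule — branch into \lnot c, \lnot \lnot c  //  \lnot \lnot c, \lnot c.
      branch 2.1 (add \lnot c, \lnot \lnot c):
        × closes — contains both c and \lnot c.
      branch 2.2 (add \lnot \lnot c, \lnot c):
        × closes — contains both c and \lnot c.
2 branches closed, 1 open.
Each open branch fixes some atoms; the unmentioned ones are free. Counting distinct full assignments: branch {a=T, d=T} (b, c) contributes 4 new. Total: 4.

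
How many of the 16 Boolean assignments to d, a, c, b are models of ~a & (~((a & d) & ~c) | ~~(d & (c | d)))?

8

Initial set: {(~a & (~((a & d) & ~c) | ~~(d & (c | d))))}.
(~a & (~((a & d) & ~c) | ~~(d & (c | d)))): α-rule — add ~a, (~((a & d) & ~c) | ~~(d & (c | d))).
(~((a & d) & ~c) | ~~(d & (c | d))): β-rule — branch into ~((a & d) & ~c)  //  ~~(d & (c | d)).
  branch 1 (add ~((a & d) & ~c)):
    ~((a & d) & ~c): β-rule — branch into ~(a & d)  //  ~~c.
      branch 1.1 (add ~(a & d)):
        ~(a & d): β-rule — branch into ~a  //  ~d.
          branch 1.1.1 (add ~a):
            ○ open, literals {a=false}.
          branch 1.1.2 (add ~d):
            ○ open, literals {a=false, d=false}.
      branch 1.2 (add ~~c):
        ○ open, literals {a=false, c=true}.
  branch 2 (add ~~(d & (c | d))):
    ~~(d & (c | d)): drop double negation, giving (d & (c | d)).
    (d & (c | d)): α-rule — add d, (c | d).
    (c | d): β-rule — branch into c  //  d.
      branch 2.1 (add c):
        ○ open, literals {a=false, c=true, d=true}.
      branch 2.2 (add d):
        ○ open, literals {a=false, d=true}.
0 branches closed, 5 open.
Each open branch fixes some atoms; the unmentioned ones are free. Counting distinct full assignments: branch {a=false} (d, c, b) contributes 8 new; branch {a=false, d=false} (c, b) contributes 0 new; branch {a=false, c=true} (d, b) contributes 0 new; branch {a=false, c=true, d=true} (b) contributes 0 new; branch {a=false, d=true} (c, b) contributes 0 new. Total: 8.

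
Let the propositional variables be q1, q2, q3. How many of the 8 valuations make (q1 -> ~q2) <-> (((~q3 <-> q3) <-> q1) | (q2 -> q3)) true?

7

Initial set: {T ((q1 -> ~q2) <-> (((~q3 <-> q3) <-> q1) | (q2 -> q3)))}.
T ((q1 -> ~q2) <-> (((~q3 <-> q3) <-> q1) | (q2 -> q3))): β-rule — branch into T (q1 -> ~q2), T (((~q3 <-> q3) <-> q1) | (q2 -> q3))  //  F (q1 -> ~q2), F (((~q3 <-> q3) <-> q1) | (q2 -> q3)).
  branch 1 (add T (q1 -> ~q2), T (((~q3 <-> q3) <-> q1) | (q2 -> q3))):
    T (q1 -> ~q2): β-rule — branch into F q1  //  T ~q2.
      branch 1.1 (add F q1):
        T (((~q3 <-> q3) <-> q1) | (q2 -> q3)): β-rule — branch into T ((~q3 <-> q3) <-> q1)  //  T (q2 -> q3).
          branch 1.1.1 (add T ((~q3 <-> q3) <-> q1)):
            T ((~q3 <-> q3) <-> q1): β-rule — branch into T (~q3 <-> q3), T q1  //  F (~q3 <-> q3), F q1.
              branch 1.1.1.1 (add T (~q3 <-> q3), T q1):
                × closes — contains both q1 and ~q1.
              branch 1.1.1.2 (add F (~q3 <-> q3), F q1):
                F (~q3 <-> q3): β-rule — branch into T ~q3, F q3  //  F ~q3, T q3.
                  branch 1.1.1.2.1 (add T ~q3, F q3):
                    ○ open, literals {q1=F, q3=F}.
                  branch 1.1.1.2.2 (add F ~q3, T q3):
                    ○ open, literals {q1=F, q3=T}.
          branch 1.1.2 (add T (q2 -> q3)):
            T (q2 -> q3): β-rule — branch into F q2  //  T q3.
              branch 1.1.2.1 (add F q2):
                ○ open, literals {q1=F, q2=F}.
              branch 1.1.2.2 (add T q3):
                ○ open, literals {q1=F, q3=T}.
      branch 1.2 (add T ~q2):
        T (((~q3 <-> q3) <-> q1) | (q2 -> q3)): β-rule — branch into T ((~q3 <-> q3) <-> q1)  //  T (q2 -> q3).
          branch 1.2.1 (add T ((~q3 <-> q3) <-> q1)):
            T ((~q3 <-> q3) <-> q1): β-rule — branch into T (~q3 <-> q3), T q1  //  F (~q3 <-> q3), F q1.
              branch 1.2.1.1 (add T (~q3 <-> q3), T q1):
                T (~q3 <-> q3): β-rule — branch into T ~q3, T q3  //  F ~q3, F q3.
                  branch 1.2.1.1.1 (add T ~q3, T q3):
                    × closes — contains both q3 and ~q3.
                  branch 1.2.1.1.2 (add F ~q3, F q3):
                    × closes — contains both q3 and ~q3.
              branch 1.2.1.2 (add F (~q3 <-> q3), F q1):
                F (~q3 <-> q3): β-rule — branch into T ~q3, F q3  //  F ~q3, T q3.
                  branch 1.2.1.2.1 (add T ~q3, F q3):
                    ○ open, literals {q1=F, q2=F, q3=F}.
                  branch 1.2.1.2.2 (add F ~q3, T q3):
                    ○ open, literals {q1=F, q2=F, q3=T}.
          branch 1.2.2 (add T (q2 -> q3)):
            T (q2 -> q3): β-rule — branch into F q2  //  T q3.
              branch 1.2.2.1 (add F q2):
                ○ open, literals {q2=F}.
              branch 1.2.2.2 (add T q3):
                ○ open, literals {q2=F, q3=T}.
  branch 2 (add F (q1 -> ~q2), F (((~q3 <-> q3) <-> q1) | (q2 -> q3))):
    F (q1 -> ~q2): α-rule — add T q1, F ~q2.
    F (((~q3 <-> q3) <-> q1) | (q2 -> q3)): α-rule — add F ((~q3 <-> q3) <-> q1), F (q2 -> q3).
    F (q2 -> q3): α-rule — add T q2, F q3.
    F ((~q3 <-> q3) <-> q1): β-rule — branch into T (~q3 <-> q3), F q1  //  F (~q3 <-> q3), T q1.
      branch 2.1 (add T (~q3 <-> q3), F q1):
        × closes — contains both q1 and ~q1.
      branch 2.2 (add F (~q3 <-> q3), T q1):
        F (~q3 <-> q3): β-rule — branch into T ~q3, F q3  //  F ~q3, T q3.
          branch 2.2.1 (add T ~q3, F q3):
            ○ open, literals {q1=T, q2=T, q3=F}.
          branch 2.2.2 (add F ~q3, T q3):
            × closes — contains both q3 and ~q3.
5 branches closed, 9 open.
Each open branch fixes some atoms; the unmentioned ones are free. Counting distinct full assignments: branch {q1=F, q3=F} (q2) contributes 2 new; branch {q1=F, q3=T} (q2) contributes 2 new; branch {q1=F, q2=F} (q3) contributes 0 new; branch {q1=F, q3=T} (q2) contributes 0 new; branch {q1=F, q2=F, q3=F} (none free) contributes 0 new; branch {q1=F, q2=F, q3=T} (none free) contributes 0 new; branch {q2=F} (q1, q3) contributes 2 new; branch {q2=F, q3=T} (q1) contributes 0 new; branch {q1=T, q2=T, q3=F} (none free) contributes 1 new. Total: 7.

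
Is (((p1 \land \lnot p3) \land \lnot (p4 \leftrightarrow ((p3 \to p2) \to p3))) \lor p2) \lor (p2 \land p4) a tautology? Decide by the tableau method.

Not valid

Assume the negation and expand:
Initial set: {\lnot ((((p1 \land \lnot p3) \land \lnot (p4 \leftrightarrow ((p3 \to p2) \to p3))) \lor p2) \lor (p2 \land p4))}.
\lnot ((((p1 \land \lnot p3) \land \lnot (p4 \leftrightarrow ((p3 \to p2) \to p3))) \lor p2) \lor (p2 \land p4)): α-rule — add \lnot (((p1 \land \lnot p3) \land \lnot (p4 \leftrightarrow ((p3 \to p2) \to p3))) \lor p2), \lnot (p2 \land p4).
\lnot (((p1 \land \lnot p3) \land \lnot (p4 \leftrightarrow ((p3 \to p2) \to p3))) \lor p2): α-rule — add \lnot ((p1 \land \lnot p3) \land \lnot (p4 \leftrightarrow ((p3 \to p2) \to p3))), \lnot p2.
\lnot (p2 \land p4): β-rule — branch into \lnot p2  //  \lnot p4.
  branch 1 (add \lnot p2):
    \lnot ((p1 \land \lnot p3) \land \lnot (p4 \leftrightarrow ((p3 \to p2) \to p3))): β-rule — branch into \lnot (p1 \land \lnot p3)  //  \lnot \lnot (p4 \leftrightarrow ((p3 \to p2) \to p3)).
      branch 1.1 (add \lnot (p1 \land \lnot p3)):
        \lnot (p1 \land \lnot p3): β-rule — branch into \lnot p1  //  \lnot \lnot p3.
          branch 1.1.1 (add \lnot p1):
            ○ open, literals {p1=F, p2=F}.
          branch 1.1.2 (add \lnot \lnot p3):
            ○ open, literals {p2=F, p3=T}.
      branch 1.2 (add \lnot \lnot (p4 \leftrightarrow ((p3 \to p2) \to p3))):
        \lnot \lnot (p4 \leftrightarrow ((p3 \to p2) \to p3)): β-rule — branch into p4, ((p3 \to p2) \to p3)  //  \lnot p4, \lnot ((p3 \to p2) \to p3).
          branch 1.2.1 (add p4, ((p3 \to p2) \to p3)):
            ((p3 \to p2) \to p3): β-rule — branch into \lnot (p3 \to p2)  //  p3.
              branch 1.2.1.1 (add \lnot (p3 \to p2)):
                \lnot (p3 \to p2): α-rule — add p3, \lnot p2.
                ○ open, literals {p2=F, p3=T, p4=T}.
              branch 1.2.1.2 (add p3):
                ○ open, literals {p2=F, p3=T, p4=T}.
          branch 1.2.2 (add \lnot p4, \lnot ((p3 \to p2) \to p3)):
            \lnot ((p3 \to p2) \to p3): α-rule — add (p3 \to p2), \lnot p3.
            (p3 \to p2): β-rule — branch into \lnot p3  //  p2.
              branch 1.2.2.1 (add \lnot p3):
                ○ open, literals {p2=F, p3=F, p4=F}.
              branch 1.2.2.2 (add p2):
                × closes — contains both p2 and \lnot p2.
  branch 2 (add \lnot p4):
    \lnot ((p1 \land \lnot p3) \land \lnot (p4 \leftrightarrow ((p3 \to p2) \to p3))): β-rule — branch into \lnot (p1 \land \lnot p3)  //  \lnot \lnot (p4 \leftrightarrow ((p3 \to p2) \to p3)).
      branch 2.1 (add \lnot (p1 \land \lnot p3)):
        \lnot (p1 \land \lnot p3): β-rule — branch into \lnot p1  //  \lnot \lnot p3.
          branch 2.1.1 (add \lnot p1):
            ○ open, literals {p1=F, p2=F, p4=F}.
          branch 2.1.2 (add \lnot \lnot p3):
            ○ open, literals {p2=F, p3=T, p4=F}.
      branch 2.2 (add \lnot \lnot (p4 \leftrightarrow ((p3 \to p2) \to p3))):
        \lnot \lnot (p4 \leftrightarrow ((p3 \to p2) \to p3)): β-rule — branch into p4, ((p3 \to p2) \to p3)  //  \lnot p4, \lnot ((p3 \to p2) \to p3).
          branch 2.2.1 (add p4, ((p3 \to p2) \to p3)):
            × closes — contains both p4 and \lnot p4.
          branch 2.2.2 (add \lnot p4, \lnot ((p3 \to p2) \to p3)):
            \lnot ((p3 \to p2) \to p3): α-rule — add (p3 \to p2), \lnot p3.
            (p3 \to p2): β-rule — branch into \lnot p3  //  p2.
              branch 2.2.2.1 (add \lnot p3):
                ○ open, literals {p2=F, p3=F, p4=F}.
              branch 2.2.2.2 (add p2):
                × closes — contains both p2 and \lnot p2.
3 branches closed, 8 open.
An open branch gives a countermodel: p1=F, p2=F (unmentioned atoms arbitrary); under it the original formula is false.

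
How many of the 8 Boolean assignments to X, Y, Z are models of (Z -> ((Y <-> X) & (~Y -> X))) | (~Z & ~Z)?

Initial set: {((Z -> ((Y <-> X) & (~Y -> X))) | (~Z & ~Z))}.
((Z -> ((Y <-> X) & (~Y -> X))) | (~Z & ~Z)): β-rule — branch into (Z -> ((Y <-> X) & (~Y -> X)))  //  (~Z & ~Z).
  branch 1 (add (Z -> ((Y <-> X) & (~Y -> X)))):
    (Z -> ((Y <-> X) & (~Y -> X))): β-rule — branch into ~Z  //  ((Y <-> X) & (~Y -> X)).
      branch 1.1 (add ~Z):
        ○ open, literals {Z=0}.
      branch 1.2 (add ((Y <-> X) & (~Y -> X))):
        ((Y <-> X) & (~Y -> X)): α-rule — add (Y <-> X), (~Y -> X).
        (Y <-> X): β-rule — branch into Y, X  //  ~Y, ~X.
          branch 1.2.1 (add Y, X):
            (~Y -> X): β-rule — branch into ~~Y  //  X.
              branch 1.2.1.1 (add ~~Y):
                ○ open, literals {X=1, Y=1}.
              branch 1.2.1.2 (add X):
                ○ open, literals {X=1, Y=1}.
          branch 1.2.2 (add ~Y, ~X):
            (~Y -> X): β-rule — branch into ~~Y  //  X.
              branch 1.2.2.1 (add ~~Y):
                × closes — contains both Y and ~Y.
              branch 1.2.2.2 (add X):
                × closes — contains both X and ~X.
  branch 2 (add (~Z & ~Z)):
    (~Z & ~Z): α-rule — add ~Z, ~Z.
    ○ open, literals {Z=0}.
2 branches closed, 4 open.
Each open branch fixes some atoms; the unmentioned ones are free. Counting distinct full assignments: branch {Z=0} (X, Y) contributes 4 new; branch {X=1, Y=1} (Z) contributes 1 new; branch {X=1, Y=1} (Z) contributes 0 new; branch {Z=0} (X, Y) contributes 0 new. Total: 5.

5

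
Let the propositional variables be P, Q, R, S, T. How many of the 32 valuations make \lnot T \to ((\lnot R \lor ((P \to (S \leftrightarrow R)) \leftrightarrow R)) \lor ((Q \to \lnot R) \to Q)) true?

31

Initial set: {T (\lnot T \to ((\lnot R \lor ((P \to (S \leftrightarrow R)) \leftrightarrow R)) \lor ((Q \to \lnot R) \to Q)))}.
T (\lnot T \to ((\lnot R \lor ((P \to (S \leftrightarrow R)) \leftrightarrow R)) \lor ((Q \to \lnot R) \to Q))): β-rule — branch into F \lnot T  //  T ((\lnot R \lor ((P \to (S \leftrightarrow R)) \leftrightarrow R)) \lor ((Q \to \lnot R) \to Q)).
  branch 1 (add F \lnot T):
    ○ open, literals {T=true}.
  branch 2 (add T ((\lnot R \lor ((P \to (S \leftrightarrow R)) \leftrightarrow R)) \lor ((Q \to \lnot R) \to Q))):
    T ((\lnot R \lor ((P \to (S \leftrightarrow R)) \leftrightarrow R)) \lor ((Q \to \lnot R) \to Q)): β-rule — branch into T (\lnot R \lor ((P \to (S \leftrightarrow R)) \leftrightarrow R))  //  T ((Q \to \lnot R) \to Q).
      branch 2.1 (add T (\lnot R \lor ((P \to (S \leftrightarrow R)) \leftrightarrow R))):
        T (\lnot R \lor ((P \to (S \leftrightarrow R)) \leftrightarrow R)): β-rule — branch into T \lnot R  //  T ((P \to (S \leftrightarrow R)) \leftrightarrow R).
          branch 2.1.1 (add T \lnot R):
            ○ open, literals {R=false}.
          branch 2.1.2 (add T ((P \to (S \leftrightarrow R)) \leftrightarrow R)):
            T ((P \to (S \leftrightarrow R)) \leftrightarrow R): β-rule — branch into T (P \to (S \leftrightarrow R)), T R  //  F (P \to (S \leftrightarrow R)), F R.
              branch 2.1.2.1 (add T (P \to (S \leftrightarrow R)), T R):
                T (P \to (S \leftrightarrow R)): β-rule — branch into F P  //  T (S \leftrightarrow R).
                  branch 2.1.2.1.1 (add F P):
                    ○ open, literals {P=false, R=true}.
                  branch 2.1.2.1.2 (add T (S \leftrightarrow R)):
                    T (S \leftrightarrow R): β-rule — branch into T S, T R  //  F S, F R.
                      branch 2.1.2.1.2.1 (add T S, T R):
                        ○ open, literals {R=true, S=true}.
                      branch 2.1.2.1.2.2 (add F S, F R):
                        × closes — contains both R and \lnot R.
              branch 2.1.2.2 (add F (P \to (S \leftrightarrow R)), F R):
                F (P \to (S \leftrightarrow R)): α-rule — add T P, F (S \leftrightarrow R).
                F (S \leftrightarrow R): β-rule — branch into T S, F R  //  F S, T R.
                  branch 2.1.2.2.1 (add T S, F R):
                    ○ open, literals {P=true, R=false, S=true}.
                  branch 2.1.2.2.2 (add F S, T R):
                    × closes — contains both R and \lnot R.
      branch 2.2 (add T ((Q \to \lnot R) \to Q)):
        T ((Q \to \lnot R) \to Q): β-rule — branch into F (Q \to \lnot R)  //  T Q.
          branch 2.2.1 (add F (Q \to \lnot R)):
            F (Q \to \lnot R): α-rule — add T Q, F \lnot R.
            ○ open, literals {Q=true, R=true}.
          branch 2.2.2 (add T Q):
            ○ open, literals {Q=true}.
2 branches closed, 7 open.
Each open branch fixes some atoms; the unmentioned ones are free. Counting distinct full assignments: branch {T=true} (P, Q, R, S) contributes 16 new; branch {R=false} (P, Q, S, T) contributes 8 new; branch {P=false, R=true} (Q, S, T) contributes 4 new; branch {R=true, S=true} (P, Q, T) contributes 2 new; branch {P=true, R=false, S=true} (Q, T) contributes 0 new; branch {Q=true, R=true} (P, S, T) contributes 1 new; branch {Q=true} (P, R, S, T) contributes 0 new. Total: 31.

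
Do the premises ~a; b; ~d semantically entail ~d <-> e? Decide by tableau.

No

Initial set: {~a; b; ~d; ~(~d <-> e)}.
~(~d <-> e): β-rule — branch into ~d, ~e  //  ~~d, e.
  branch 1 (add ~d, ~e):
    ○ open, literals {a=0, b=1, d=0, e=0}.
  branch 2 (add ~~d, e):
    × closes — contains both d and ~d.
1 branch closed, 1 open.
An open branch gives a countermodel: a=0, b=1, d=0, e=0 (unmentioned atoms arbitrary); the premises hold there but the conclusion fails.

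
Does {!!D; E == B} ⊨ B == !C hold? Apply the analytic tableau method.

No

Initial set: {T !!D; T (E == B); F (B == !C)}.
T !!D: drop double negation, giving T D.
T (E == B): β-rule — branch into T E, T B  //  F E, F B.
  branch 1 (add T E, T B):
    F (B == !C): β-rule — branch into T B, F !C  //  F B, T !C.
      branch 1.1 (add T B, F !C):
        ○ open, literals {B=true, C=true, D=true, E=true}.
      branch 1.2 (add F B, T !C):
        × closes — contains both B and !B.
  branch 2 (add F E, F B):
    F (B == !C): β-rule — branch into T B, F !C  //  F B, T !C.
      branch 2.1 (add T B, F !C):
        × closes — contains both B and !B.
      branch 2.2 (add F B, T !C):
        ○ open, literals {B=false, C=false, D=true, E=false}.
2 branches closed, 2 open.
An open branch gives a countermodel: B=true, C=true, D=true, E=true (unmentioned atoms arbitrary); the premises hold there but the conclusion fails.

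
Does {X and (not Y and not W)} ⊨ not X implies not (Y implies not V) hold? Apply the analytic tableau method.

Initial set: {T (X and (not Y and not W)); F (not X implies not (Y implies not V))}.
T (X and (not Y and not W)): α-rule — add T X, T (not Y and not W).
F (not X implies not (Y implies not V)): α-rule — add T not X, F not (Y implies not V).
× closes — contains both X and not X.
All 1 branch closes.
Every branch closed, so the premises entail the conclusion.

Yes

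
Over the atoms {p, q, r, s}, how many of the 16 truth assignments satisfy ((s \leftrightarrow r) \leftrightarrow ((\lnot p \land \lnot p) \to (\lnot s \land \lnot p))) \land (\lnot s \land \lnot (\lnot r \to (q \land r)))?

4

Initial set: {(((s \leftrightarrow r) \leftrightarrow ((\lnot p \land \lnot p) \to (\lnot s \land \lnot p))) \land (\lnot s \land \lnot (\lnot r \to (q \land r))))}.
(((s \leftrightarrow r) \leftrightarrow ((\lnot p \land \lnot p) \to (\lnot s \land \lnot p))) \land (\lnot s \land \lnot (\lnot r \to (q \land r)))): α-rule — add ((s \leftrightarrow r) \leftrightarrow ((\lnot p \land \lnot p) \to (\lnot s \land \lnot p))), (\lnot s \land \lnot (\lnot r \to (q \land r))).
(\lnot s \land \lnot (\lnot r \to (q \land r))): α-rule — add \lnot s, \lnot (\lnot r \to (q \land r)).
\lnot (\lnot r \to (q \land r)): α-rule — add \lnot r, \lnot (q \land r).
((s \leftrightarrow r) \leftrightarrow ((\lnot p \land \lnot p) \to (\lnot s \land \lnot p))): β-rule — branch into (s \leftrightarrow r), ((\lnot p \land \lnot p) \to (\lnot s \land \lnot p))  //  \lnot (s \leftrightarrow r), \lnot ((\lnot p \land \lnot p) \to (\lnot s \land \lnot p)).
  branch 1 (add (s \leftrightarrow r), ((\lnot p \land \lnot p) \to (\lnot s \land \lnot p))):
    \lnot (q \land r): β-rule — branch into \lnot q  //  \lnot r.
      branch 1.1 (add \lnot q):
        (s \leftrightarrow r): β-rule — branch into s, r  //  \lnot s, \lnot r.
          branch 1.1.1 (add s, r):
            × closes — contains both s and \lnot s.
          branch 1.1.2 (add \lnot s, \lnot r):
            ((\lnot p \land \lnot p) \to (\lnot s \land \lnot p)): β-rule — branch into \lnot (\lnot p \land \lnot p)  //  (\lnot s \land \lnot p).
              branch 1.1.2.1 (add \lnot (\lnot p \land \lnot p)):
                \lnot (\lnot p \land \lnot p): β-rule — branch into \lnot \lnot p  //  \lnot \lnot p.
                  branch 1.1.2.1.1 (add \lnot \lnot p):
                    ○ open, literals {p=true, q=false, r=false, s=false}.
                  branch 1.1.2.1.2 (add \lnot \lnot p):
                    ○ open, literals {p=true, q=false, r=false, s=false}.
              branch 1.1.2.2 (add (\lnot s \land \lnot p)):
                (\lnot s \land \lnot p): α-rule — add \lnot s, \lnot p.
                ○ open, literals {p=false, q=false, r=false, s=false}.
      branch 1.2 (add \lnot r):
        (s \leftrightarrow r): β-rule — branch into s, r  //  \lnot s, \lnot r.
          branch 1.2.1 (add s, r):
            × closes — contains both s and \lnot s.
          branch 1.2.2 (add \lnot s, \lnot r):
            ((\lnot p \land \lnot p) \to (\lnot s \land \lnot p)): β-rule — branch into \lnot (\lnot p \land \lnot p)  //  (\lnot s \land \lnot p).
              branch 1.2.2.1 (add \lnot (\lnot p \land \lnot p)):
                \lnot (\lnot p \land \lnot p): β-rule — branch into \lnot \lnot p  //  \lnot \lnot p.
                  branch 1.2.2.1.1 (add \lnot \lnot p):
                    ○ open, literals {p=true, r=false, s=false}.
                  branch 1.2.2.1.2 (add \lnot \lnot p):
                    ○ open, literals {p=true, r=false, s=false}.
              branch 1.2.2.2 (add (\lnot s \land \lnot p)):
                (\lnot s \land \lnot p): α-rule — add \lnot s, \lnot p.
                ○ open, literals {p=false, r=false, s=false}.
  branch 2 (add \lnot (s \leftrightarrow r), \lnot ((\lnot p \land \lnot p) \to (\lnot s \land \lnot p))):
    \lnot ((\lnot p \land \lnot p) \to (\lnot s \land \lnot p)): α-rule — add (\lnot p \land \lnot p), \lnot (\lnot s \land \lnot p).
    (\lnot p \land \lnot p): α-rule — add \lnot p, \lnot p.
    \lnot (q \land r): β-rule — branch into \lnot q  //  \lnot r.
      branch 2.1 (add \lnot q):
        \lnot (s \leftrightarrow r): β-rule — branch into s, \lnot r  //  \lnot s, r.
          branch 2.1.1 (add s, \lnot r):
            × closes — contains both s and \lnot s.
          branch 2.1.2 (add \lnot s, r):
            × closes — contains both r and \lnot r.
      branch 2.2 (add \lnot r):
        \lnot (s \leftrightarrow r): β-rule — branch into s, \lnot r  //  \lnot s, r.
          branch 2.2.1 (add s, \lnot r):
            × closes — contains both s and \lnot s.
          branch 2.2.2 (add \lnot s, r):
            × closes — contains both r and \lnot r.
6 branches closed, 6 open.
Each open branch fixes some atoms; the unmentioned ones are free. Counting distinct full assignments: branch {p=true, q=false, r=false, s=false} (none free) contributes 1 new; branch {p=true, q=false, r=false, s=false} (none free) contributes 0 new; branch {p=false, q=false, r=false, s=false} (none free) contributes 1 new; branch {p=true, r=false, s=false} (q) contributes 1 new; branch {p=true, r=false, s=false} (q) contributes 0 new; branch {p=false, r=false, s=false} (q) contributes 1 new. Total: 4.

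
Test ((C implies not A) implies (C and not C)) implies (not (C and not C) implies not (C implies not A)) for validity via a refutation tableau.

Valid

Assume the negation and expand:
Initial set: {not (((C implies not A) implies (C and not C)) implies (not (C and not C) implies not (C implies not A)))}.
not (((C implies not A) implies (C and not C)) implies (not (C and not C) implies not (C implies not A))): α-rule — add ((C implies not A) implies (C and not C)), not (not (C and not C) implies not (C implies not A)).
not (not (C and not C) implies not (C implies not A)): α-rule — add not (C and not C), not not (C implies not A).
((C implies not A) implies (C and not C)): β-rule — branch into not (C implies not A)  //  (C and not C).
  branch 1 (add not (C implies not A)):
    not (C implies not A): α-rule — add C, not not A.
    not (C and not C): β-rule — branch into not C  //  not not C.
      branch 1.1 (add not C):
        × closes — contains both C and not C.
      branch 1.2 (add not not C):
        not not (C implies not A): β-rule — branch into not C  //  not A.
          branch 1.2.1 (add not C):
            × closes — contains both C and not C.
          branch 1.2.2 (add not A):
            × closes — contains both A and not A.
  branch 2 (add (C and not C)):
    (C and not C): α-rule — add C, not C.
    × closes — contains both C and not C.
All 4 branches close.
Every branch closed, so the negation is unsatisfiable and the formula is valid.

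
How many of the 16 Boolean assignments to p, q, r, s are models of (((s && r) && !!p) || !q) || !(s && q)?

Initial set: {((((s && r) && !!p) || !q) || !(s && q))}.
((((s && r) && !!p) || !q) || !(s && q)): β-rule — branch into (((s && r) && !!p) || !q)  //  !(s && q).
  branch 1 (add (((s && r) && !!p) || !q)):
    (((s && r) && !!p) || !q): β-rule — branch into ((s && r) && !!p)  //  !q.
      branch 1.1 (add ((s && r) && !!p)):
        ((s && r) && !!p): α-rule — add (s && r), !!p.
        (s && r): α-rule — add s, r.
        !!p: drop double negation, giving p.
        ○ open, literals {p=true, r=true, s=true}.
      branch 1.2 (add !q):
        ○ open, literals {q=false}.
  branch 2 (add !(s && q)):
    !(s && q): β-rule — branch into !s  //  !q.
      branch 2.1 (add !s):
        ○ open, literals {s=false}.
      branch 2.2 (add !q):
        ○ open, literals {q=false}.
0 branches closed, 4 open.
Each open branch fixes some atoms; the unmentioned ones are free. Counting distinct full assignments: branch {p=true, r=true, s=true} (q) contributes 2 new; branch {q=false} (p, r, s) contributes 7 new; branch {s=false} (p, q, r) contributes 4 new; branch {q=false} (p, r, s) contributes 0 new. Total: 13.

13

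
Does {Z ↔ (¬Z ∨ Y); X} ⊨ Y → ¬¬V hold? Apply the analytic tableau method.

Initial set: {T (Z ↔ (¬Z ∨ Y)); T X; F (Y → ¬¬V)}.
F (Y → ¬¬V): α-rule — add T Y, F ¬¬V.
F ¬¬V: drop double negation, giving F V.
T (Z ↔ (¬Z ∨ Y)): β-rule — branch into T Z, T (¬Z ∨ Y)  //  F Z, F (¬Z ∨ Y).
  branch 1 (add T Z, T (¬Z ∨ Y)):
    T (¬Z ∨ Y): β-rule — branch into T ¬Z  //  T Y.
      branch 1.1 (add T ¬Z):
        × closes — contains both Z and ¬Z.
      branch 1.2 (add T Y):
        ○ open, literals {V=0, X=1, Y=1, Z=1}.
  branch 2 (add F Z, F (¬Z ∨ Y)):
    F (¬Z ∨ Y): α-rule — add F ¬Z, F Y.
    × closes — contains both Z and ¬Z.
2 branches closed, 1 open.
An open branch gives a countermodel: V=0, X=1, Y=1, Z=1 (unmentioned atoms arbitrary); the premises hold there but the conclusion fails.

No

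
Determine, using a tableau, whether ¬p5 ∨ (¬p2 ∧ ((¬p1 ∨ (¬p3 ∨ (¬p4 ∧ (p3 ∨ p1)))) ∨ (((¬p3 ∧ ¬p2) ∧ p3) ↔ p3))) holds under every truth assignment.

Assume the negation and expand:
Initial set: {¬(¬p5 ∨ (¬p2 ∧ ((¬p1 ∨ (¬p3 ∨ (¬p4 ∧ (p3 ∨ p1)))) ∨ (((¬p3 ∧ ¬p2) ∧ p3) ↔ p3))))}.
¬(¬p5 ∨ (¬p2 ∧ ((¬p1 ∨ (¬p3 ∨ (¬p4 ∧ (p3 ∨ p1)))) ∨ (((¬p3 ∧ ¬p2) ∧ p3) ↔ p3)))): α-rule — add ¬¬p5, ¬(¬p2 ∧ ((¬p1 ∨ (¬p3 ∨ (¬p4 ∧ (p3 ∨ p1)))) ∨ (((¬p3 ∧ ¬p2) ∧ p3) ↔ p3))).
¬(¬p2 ∧ ((¬p1 ∨ (¬p3 ∨ (¬p4 ∧ (p3 ∨ p1)))) ∨ (((¬p3 ∧ ¬p2) ∧ p3) ↔ p3))): β-rule — branch into ¬¬p2  //  ¬((¬p1 ∨ (¬p3 ∨ (¬p4 ∧ (p3 ∨ p1)))) ∨ (((¬p3 ∧ ¬p2) ∧ p3) ↔ p3)).
  branch 1 (add ¬¬p2):
    ○ open, literals {p2=1, p5=1}.
  branch 2 (add ¬((¬p1 ∨ (¬p3 ∨ (¬p4 ∧ (p3 ∨ p1)))) ∨ (((¬p3 ∧ ¬p2) ∧ p3) ↔ p3))):
    ¬((¬p1 ∨ (¬p3 ∨ (¬p4 ∧ (p3 ∨ p1)))) ∨ (((¬p3 ∧ ¬p2) ∧ p3) ↔ p3)): α-rule — add ¬(¬p1 ∨ (¬p3 ∨ (¬p4 ∧ (p3 ∨ p1)))), ¬(((¬p3 ∧ ¬p2) ∧ p3) ↔ p3).
    ¬(¬p1 ∨ (¬p3 ∨ (¬p4 ∧ (p3 ∨ p1)))): α-rule — add ¬¬p1, ¬(¬p3 ∨ (¬p4 ∧ (p3 ∨ p1))).
    ¬(¬p3 ∨ (¬p4 ∧ (p3 ∨ p1))): α-rule — add ¬¬p3, ¬(¬p4 ∧ (p3 ∨ p1)).
    ¬(((¬p3 ∧ ¬p2) ∧ p3) ↔ p3): β-rule — branch into ((¬p3 ∧ ¬p2) ∧ p3), ¬p3  //  ¬((¬p3 ∧ ¬p2) ∧ p3), p3.
      branch 2.1 (add ((¬p3 ∧ ¬p2) ∧ p3), ¬p3):
        × closes — contains both p3 and ¬p3.
      branch 2.2 (add ¬((¬p3 ∧ ¬p2) ∧ p3), p3):
        ¬(¬p4 ∧ (p3 ∨ p1)): β-rule — branch into ¬¬p4  //  ¬(p3 ∨ p1).
          branch 2.2.1 (add ¬¬p4):
            ¬((¬p3 ∧ ¬p2) ∧ p3): β-rule — branch into ¬(¬p3 ∧ ¬p2)  //  ¬p3.
              branch 2.2.1.1 (add ¬(¬p3 ∧ ¬p2)):
                ¬(¬p3 ∧ ¬p2): β-rule — branch into ¬¬p3  //  ¬¬p2.
                  branch 2.2.1.1.1 (add ¬¬p3):
                    ○ open, literals {p1=1, p3=1, p4=1, p5=1}.
                  branch 2.2.1.1.2 (add ¬¬p2):
                    ○ open, literals {p1=1, p2=1, p3=1, p4=1, p5=1}.
              branch 2.2.1.2 (add ¬p3):
                × closes — contains both p3 and ¬p3.
          branch 2.2.2 (add ¬(p3 ∨ p1)):
            ¬(p3 ∨ p1): α-rule — add ¬p3, ¬p1.
            × closes — contains both p3 and ¬p3.
3 branches closed, 3 open.
An open branch gives a countermodel: p2=1, p5=1 (unmentioned atoms arbitrary); under it the original formula is false.

Not valid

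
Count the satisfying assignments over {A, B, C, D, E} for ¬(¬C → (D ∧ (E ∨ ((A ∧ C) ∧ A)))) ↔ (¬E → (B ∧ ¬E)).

12

Initial set: {(¬(¬C → (D ∧ (E ∨ ((A ∧ C) ∧ A)))) ↔ (¬E → (B ∧ ¬E)))}.
(¬(¬C → (D ∧ (E ∨ ((A ∧ C) ∧ A)))) ↔ (¬E → (B ∧ ¬E))): β-rule — branch into ¬(¬C → (D ∧ (E ∨ ((A ∧ C) ∧ A)))), (¬E → (B ∧ ¬E))  //  ¬¬(¬C → (D ∧ (E ∨ ((A ∧ C) ∧ A)))), ¬(¬E → (B ∧ ¬E)).
  branch 1 (add ¬(¬C → (D ∧ (E ∨ ((A ∧ C) ∧ A)))), (¬E → (B ∧ ¬E))):
    ¬(¬C → (D ∧ (E ∨ ((A ∧ C) ∧ A)))): α-rule — add ¬C, ¬(D ∧ (E ∨ ((A ∧ C) ∧ A))).
    (¬E → (B ∧ ¬E)): β-rule — branch into ¬¬E  //  (B ∧ ¬E).
      branch 1.1 (add ¬¬E):
        ¬(D ∧ (E ∨ ((A ∧ C) ∧ A))): β-rule — branch into ¬D  //  ¬(E ∨ ((A ∧ C) ∧ A)).
          branch 1.1.1 (add ¬D):
            ○ open, literals {C=0, D=0, E=1}.
          branch 1.1.2 (add ¬(E ∨ ((A ∧ C) ∧ A))):
            ¬(E ∨ ((A ∧ C) ∧ A)): α-rule — add ¬E, ¬((A ∧ C) ∧ A).
            × closes — contains both E and ¬E.
      branch 1.2 (add (B ∧ ¬E)):
        (B ∧ ¬E): α-rule — add B, ¬E.
        ¬(D ∧ (E ∨ ((A ∧ C) ∧ A))): β-rule — branch into ¬D  //  ¬(E ∨ ((A ∧ C) ∧ A)).
          branch 1.2.1 (add ¬D):
            ○ open, literals {B=1, C=0, D=0, E=0}.
          branch 1.2.2 (add ¬(E ∨ ((A ∧ C) ∧ A))):
            ¬(E ∨ ((A ∧ C) ∧ A)): α-rule — add ¬E, ¬((A ∧ C) ∧ A).
            ¬((A ∧ C) ∧ A): β-rule — branch into ¬(A ∧ C)  //  ¬A.
              branch 1.2.2.1 (add ¬(A ∧ C)):
                ¬(A ∧ C): β-rule — branch into ¬A  //  ¬C.
                  branch 1.2.2.1.1 (add ¬A):
                    ○ open, literals {A=0, B=1, C=0, E=0}.
                  branch 1.2.2.1.2 (add ¬C):
                    ○ open, literals {B=1, C=0, E=0}.
              branch 1.2.2.2 (add ¬A):
                ○ open, literals {A=0, B=1, C=0, E=0}.
  branch 2 (add ¬¬(¬C → (D ∧ (E ∨ ((A ∧ C) ∧ A)))), ¬(¬E → (B ∧ ¬E))):
    ¬(¬E → (B ∧ ¬E)): α-rule — add ¬E, ¬(B ∧ ¬E).
    ¬¬(¬C → (D ∧ (E ∨ ((A ∧ C) ∧ A)))): β-rule — branch into ¬¬C  //  (D ∧ (E ∨ ((A ∧ C) ∧ A))).
      branch 2.1 (add ¬¬C):
        ¬(B ∧ ¬E): β-rule — branch into ¬B  //  ¬¬E.
          branch 2.1.1 (add ¬B):
            ○ open, literals {B=0, C=1, E=0}.
          branch 2.1.2 (add ¬¬E):
            × closes — contains both E and ¬E.
      branch 2.2 (add (D ∧ (E ∨ ((A ∧ C) ∧ A)))):
        (D ∧ (E ∨ ((A ∧ C) ∧ A))): α-rule — add D, (E ∨ ((A ∧ C) ∧ A)).
        ¬(B ∧ ¬E): β-rule — branch into ¬B  //  ¬¬E.
          branch 2.2.1 (add ¬B):
            (E ∨ ((A ∧ C) ∧ A)): β-rule — branch into E  //  ((A ∧ C) ∧ A).
              branch 2.2.1.1 (add E):
                × closes — contains both E and ¬E.
              branch 2.2.1.2 (add ((A ∧ C) ∧ A)):
                ((A ∧ C) ∧ A): α-rule — add (A ∧ C), A.
                (A ∧ C): α-rule — add A, C.
                ○ open, literals {A=1, B=0, C=1, D=1, E=0}.
          branch 2.2.2 (add ¬¬E):
            × closes — contains both E and ¬E.
4 branches closed, 7 open.
Each open branch fixes some atoms; the unmentioned ones are free. Counting distinct full assignments: branch {C=0, D=0, E=1} (A, B) contributes 4 new; branch {B=1, C=0, D=0, E=0} (A) contributes 2 new; branch {A=0, B=1, C=0, E=0} (D) contributes 1 new; branch {B=1, C=0, E=0} (A, D) contributes 1 new; branch {A=0, B=1, C=0, E=0} (D) contributes 0 new; branch {B=0, C=1, E=0} (A, D) contributes 4 new; branch {A=1, B=0, C=1, D=1, E=0} (none free) contributes 0 new. Total: 12.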